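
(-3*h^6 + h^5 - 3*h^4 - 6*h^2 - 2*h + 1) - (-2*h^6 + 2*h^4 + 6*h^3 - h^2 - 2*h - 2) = -h^6 + h^5 - 5*h^4 - 6*h^3 - 5*h^2 + 3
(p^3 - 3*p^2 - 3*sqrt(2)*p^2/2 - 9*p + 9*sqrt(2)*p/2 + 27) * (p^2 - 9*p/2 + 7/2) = p^5 - 15*p^4/2 - 3*sqrt(2)*p^4/2 + 8*p^3 + 45*sqrt(2)*p^3/4 - 51*sqrt(2)*p^2/2 + 57*p^2 - 153*p + 63*sqrt(2)*p/4 + 189/2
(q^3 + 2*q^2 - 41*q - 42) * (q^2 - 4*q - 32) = q^5 - 2*q^4 - 81*q^3 + 58*q^2 + 1480*q + 1344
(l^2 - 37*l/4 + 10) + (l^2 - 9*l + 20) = 2*l^2 - 73*l/4 + 30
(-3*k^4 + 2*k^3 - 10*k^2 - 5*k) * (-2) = 6*k^4 - 4*k^3 + 20*k^2 + 10*k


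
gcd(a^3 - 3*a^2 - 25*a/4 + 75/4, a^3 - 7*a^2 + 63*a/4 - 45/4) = a^2 - 11*a/2 + 15/2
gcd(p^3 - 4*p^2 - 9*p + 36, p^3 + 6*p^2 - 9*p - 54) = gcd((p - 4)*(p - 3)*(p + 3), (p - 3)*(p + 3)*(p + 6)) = p^2 - 9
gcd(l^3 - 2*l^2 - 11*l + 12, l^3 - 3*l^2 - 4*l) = l - 4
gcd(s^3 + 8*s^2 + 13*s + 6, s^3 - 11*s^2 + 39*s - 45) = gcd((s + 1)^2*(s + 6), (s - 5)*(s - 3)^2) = 1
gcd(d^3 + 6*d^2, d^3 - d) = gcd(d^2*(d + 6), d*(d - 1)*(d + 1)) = d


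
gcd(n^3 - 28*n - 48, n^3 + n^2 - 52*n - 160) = n + 4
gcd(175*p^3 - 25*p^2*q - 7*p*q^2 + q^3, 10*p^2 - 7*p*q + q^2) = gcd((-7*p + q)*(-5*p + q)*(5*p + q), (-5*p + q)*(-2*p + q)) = 5*p - q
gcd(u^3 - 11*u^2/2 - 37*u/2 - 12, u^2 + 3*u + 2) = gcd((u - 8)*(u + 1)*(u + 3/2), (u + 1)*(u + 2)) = u + 1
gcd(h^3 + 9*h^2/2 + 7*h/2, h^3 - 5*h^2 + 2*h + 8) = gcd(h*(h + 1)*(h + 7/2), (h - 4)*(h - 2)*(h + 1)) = h + 1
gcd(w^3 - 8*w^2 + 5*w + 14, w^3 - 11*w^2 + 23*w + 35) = w^2 - 6*w - 7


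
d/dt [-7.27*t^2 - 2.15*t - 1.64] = -14.54*t - 2.15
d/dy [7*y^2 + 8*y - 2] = 14*y + 8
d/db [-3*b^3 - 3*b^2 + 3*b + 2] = -9*b^2 - 6*b + 3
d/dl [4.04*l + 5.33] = 4.04000000000000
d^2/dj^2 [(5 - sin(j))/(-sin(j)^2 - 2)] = (-9*sin(j)^5 + 20*sin(j)^4 - 70*sin(j)^2 - sin(j)/2 - 6*sin(3*j) + sin(5*j)/2 + 20)/(sin(j)^2 + 2)^3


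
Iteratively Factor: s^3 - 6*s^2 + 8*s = (s - 2)*(s^2 - 4*s) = s*(s - 2)*(s - 4)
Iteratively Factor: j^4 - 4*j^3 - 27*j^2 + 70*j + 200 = (j + 2)*(j^3 - 6*j^2 - 15*j + 100) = (j - 5)*(j + 2)*(j^2 - j - 20) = (j - 5)^2*(j + 2)*(j + 4)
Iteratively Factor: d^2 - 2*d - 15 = (d - 5)*(d + 3)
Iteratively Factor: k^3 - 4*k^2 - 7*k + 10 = (k + 2)*(k^2 - 6*k + 5) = (k - 1)*(k + 2)*(k - 5)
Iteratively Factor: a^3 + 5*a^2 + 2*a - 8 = (a + 4)*(a^2 + a - 2) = (a - 1)*(a + 4)*(a + 2)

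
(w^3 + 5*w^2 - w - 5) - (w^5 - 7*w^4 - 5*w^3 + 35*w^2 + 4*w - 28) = -w^5 + 7*w^4 + 6*w^3 - 30*w^2 - 5*w + 23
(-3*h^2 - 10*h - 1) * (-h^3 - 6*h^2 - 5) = 3*h^5 + 28*h^4 + 61*h^3 + 21*h^2 + 50*h + 5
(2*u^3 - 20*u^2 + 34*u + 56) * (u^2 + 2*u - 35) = 2*u^5 - 16*u^4 - 76*u^3 + 824*u^2 - 1078*u - 1960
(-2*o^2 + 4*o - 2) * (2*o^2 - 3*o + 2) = -4*o^4 + 14*o^3 - 20*o^2 + 14*o - 4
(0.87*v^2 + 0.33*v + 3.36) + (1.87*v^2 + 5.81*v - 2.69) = 2.74*v^2 + 6.14*v + 0.67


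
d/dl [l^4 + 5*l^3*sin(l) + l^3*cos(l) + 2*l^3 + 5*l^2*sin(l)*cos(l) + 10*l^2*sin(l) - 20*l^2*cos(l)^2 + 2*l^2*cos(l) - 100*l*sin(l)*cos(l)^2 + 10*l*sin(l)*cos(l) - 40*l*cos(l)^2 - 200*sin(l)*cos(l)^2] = -l^3*sin(l) + 5*l^3*cos(l) + 4*l^3 + 20*l^2*sin(2*l) + 13*sqrt(2)*l^2*sin(l + pi/4) + 5*l^2*cos(2*l) + 6*l^2 + 20*l*sin(l) + 45*l*sin(2*l) - 21*l*cos(l) - 10*l*cos(2*l) - 75*l*cos(3*l) - 20*l - 25*sin(l) + 5*sin(2*l) - 25*sin(3*l) - 50*cos(l) - 20*cos(2*l) - 150*cos(3*l) - 20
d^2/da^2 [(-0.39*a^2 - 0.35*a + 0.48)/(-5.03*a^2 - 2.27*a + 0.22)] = (8.804512*a^3 - 70.277148*a^2 - 30.560268*a - 5.621788)/(127.263527*a^6 + 172.299129*a^5 + 61.058667*a^4 - 3.374809*a^3 - 2.670558*a^2 + 0.329604*a - 0.010648)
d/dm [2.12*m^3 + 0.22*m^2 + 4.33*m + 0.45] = 6.36*m^2 + 0.44*m + 4.33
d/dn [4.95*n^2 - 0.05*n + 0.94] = 9.9*n - 0.05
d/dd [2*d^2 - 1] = 4*d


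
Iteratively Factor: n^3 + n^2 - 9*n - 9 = (n - 3)*(n^2 + 4*n + 3) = (n - 3)*(n + 3)*(n + 1)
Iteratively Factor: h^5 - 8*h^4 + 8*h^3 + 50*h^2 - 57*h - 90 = (h - 3)*(h^4 - 5*h^3 - 7*h^2 + 29*h + 30) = (h - 3)^2*(h^3 - 2*h^2 - 13*h - 10) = (h - 3)^2*(h + 2)*(h^2 - 4*h - 5) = (h - 5)*(h - 3)^2*(h + 2)*(h + 1)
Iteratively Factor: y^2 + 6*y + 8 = (y + 2)*(y + 4)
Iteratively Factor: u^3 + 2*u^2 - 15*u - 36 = (u + 3)*(u^2 - u - 12) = (u - 4)*(u + 3)*(u + 3)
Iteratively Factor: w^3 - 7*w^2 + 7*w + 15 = (w - 5)*(w^2 - 2*w - 3) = (w - 5)*(w - 3)*(w + 1)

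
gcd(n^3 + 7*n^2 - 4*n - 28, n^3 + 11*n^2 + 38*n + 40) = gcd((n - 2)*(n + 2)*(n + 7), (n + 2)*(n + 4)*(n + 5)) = n + 2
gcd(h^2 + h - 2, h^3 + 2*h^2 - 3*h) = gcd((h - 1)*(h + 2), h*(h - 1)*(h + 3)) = h - 1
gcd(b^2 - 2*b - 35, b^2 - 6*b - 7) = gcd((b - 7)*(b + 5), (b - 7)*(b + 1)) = b - 7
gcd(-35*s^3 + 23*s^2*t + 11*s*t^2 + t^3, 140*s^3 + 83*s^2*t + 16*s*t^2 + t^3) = 35*s^2 + 12*s*t + t^2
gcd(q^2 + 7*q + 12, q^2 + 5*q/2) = 1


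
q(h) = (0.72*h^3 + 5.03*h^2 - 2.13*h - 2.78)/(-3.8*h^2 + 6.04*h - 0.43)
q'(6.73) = -0.12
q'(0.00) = 95.77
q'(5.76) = -0.09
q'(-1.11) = 0.40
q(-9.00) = 0.28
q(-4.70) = -0.39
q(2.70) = -3.58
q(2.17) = -4.53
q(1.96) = -5.58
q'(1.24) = 19.66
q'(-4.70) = -0.13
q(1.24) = 3.03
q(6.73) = -3.26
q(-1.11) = -0.41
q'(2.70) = 0.93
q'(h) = (7.6*h - 6.04)*(0.72*h^3 + 5.03*h^2 - 2.13*h - 2.78)/(-3.8*h^2 + 6.04*h - 0.43)^2 + (2.16*h^2 + 10.06*h - 2.13)/(-3.8*h^2 + 6.04*h - 0.43)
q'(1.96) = 7.37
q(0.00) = 6.47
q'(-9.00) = -0.17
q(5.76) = -3.16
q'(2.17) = 3.35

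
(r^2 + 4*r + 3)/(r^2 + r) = (r + 3)/r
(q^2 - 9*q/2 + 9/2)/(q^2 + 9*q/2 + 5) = (2*q^2 - 9*q + 9)/(2*q^2 + 9*q + 10)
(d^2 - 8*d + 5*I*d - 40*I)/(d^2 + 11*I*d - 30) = (d - 8)/(d + 6*I)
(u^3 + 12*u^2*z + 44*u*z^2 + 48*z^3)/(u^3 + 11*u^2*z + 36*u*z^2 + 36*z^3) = (u + 4*z)/(u + 3*z)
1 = 1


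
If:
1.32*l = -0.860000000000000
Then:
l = -0.65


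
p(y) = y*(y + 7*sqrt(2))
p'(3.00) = 15.90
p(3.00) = 38.70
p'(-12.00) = -14.10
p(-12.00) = 25.21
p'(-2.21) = 5.48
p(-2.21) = -16.99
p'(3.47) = 16.84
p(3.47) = 46.39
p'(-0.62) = 8.66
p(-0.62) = -5.75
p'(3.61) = 17.12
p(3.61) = 48.77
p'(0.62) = 11.14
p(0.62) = 6.52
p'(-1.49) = 6.92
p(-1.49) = -12.53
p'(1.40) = 12.70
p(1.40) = 15.82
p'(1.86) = 13.62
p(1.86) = 21.87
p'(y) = 2*y + 7*sqrt(2)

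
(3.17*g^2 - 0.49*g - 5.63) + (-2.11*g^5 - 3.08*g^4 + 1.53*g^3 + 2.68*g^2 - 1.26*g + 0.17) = -2.11*g^5 - 3.08*g^4 + 1.53*g^3 + 5.85*g^2 - 1.75*g - 5.46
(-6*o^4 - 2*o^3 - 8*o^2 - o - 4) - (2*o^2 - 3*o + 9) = -6*o^4 - 2*o^3 - 10*o^2 + 2*o - 13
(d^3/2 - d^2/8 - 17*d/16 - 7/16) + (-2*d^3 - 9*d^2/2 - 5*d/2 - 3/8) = -3*d^3/2 - 37*d^2/8 - 57*d/16 - 13/16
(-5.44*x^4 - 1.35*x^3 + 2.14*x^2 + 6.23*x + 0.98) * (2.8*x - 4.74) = -15.232*x^5 + 22.0056*x^4 + 12.391*x^3 + 7.3004*x^2 - 26.7862*x - 4.6452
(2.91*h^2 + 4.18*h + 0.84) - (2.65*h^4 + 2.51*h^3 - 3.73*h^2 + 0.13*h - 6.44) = -2.65*h^4 - 2.51*h^3 + 6.64*h^2 + 4.05*h + 7.28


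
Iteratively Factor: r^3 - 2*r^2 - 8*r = (r - 4)*(r^2 + 2*r) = r*(r - 4)*(r + 2)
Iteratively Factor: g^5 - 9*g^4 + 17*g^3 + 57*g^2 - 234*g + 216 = (g + 3)*(g^4 - 12*g^3 + 53*g^2 - 102*g + 72) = (g - 3)*(g + 3)*(g^3 - 9*g^2 + 26*g - 24) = (g - 3)*(g - 2)*(g + 3)*(g^2 - 7*g + 12) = (g - 3)^2*(g - 2)*(g + 3)*(g - 4)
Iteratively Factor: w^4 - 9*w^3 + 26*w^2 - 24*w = (w - 2)*(w^3 - 7*w^2 + 12*w) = (w - 4)*(w - 2)*(w^2 - 3*w) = (w - 4)*(w - 3)*(w - 2)*(w)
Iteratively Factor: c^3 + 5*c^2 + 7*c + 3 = (c + 3)*(c^2 + 2*c + 1) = (c + 1)*(c + 3)*(c + 1)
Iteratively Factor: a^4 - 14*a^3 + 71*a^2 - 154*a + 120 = (a - 3)*(a^3 - 11*a^2 + 38*a - 40) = (a - 4)*(a - 3)*(a^2 - 7*a + 10) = (a - 5)*(a - 4)*(a - 3)*(a - 2)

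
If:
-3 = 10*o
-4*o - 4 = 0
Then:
No Solution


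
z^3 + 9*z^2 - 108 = (z - 3)*(z + 6)^2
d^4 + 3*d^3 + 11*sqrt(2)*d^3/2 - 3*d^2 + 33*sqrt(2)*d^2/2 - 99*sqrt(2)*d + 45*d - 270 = (d - 3)*(d + 6)*(d + 5*sqrt(2)/2)*(d + 3*sqrt(2))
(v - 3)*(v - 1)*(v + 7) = v^3 + 3*v^2 - 25*v + 21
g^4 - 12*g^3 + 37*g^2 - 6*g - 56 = (g - 7)*(g - 4)*(g - 2)*(g + 1)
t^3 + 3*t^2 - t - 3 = (t - 1)*(t + 1)*(t + 3)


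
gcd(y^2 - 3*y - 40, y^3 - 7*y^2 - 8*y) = y - 8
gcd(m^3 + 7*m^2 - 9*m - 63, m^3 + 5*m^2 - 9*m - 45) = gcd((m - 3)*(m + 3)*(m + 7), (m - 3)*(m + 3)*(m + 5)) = m^2 - 9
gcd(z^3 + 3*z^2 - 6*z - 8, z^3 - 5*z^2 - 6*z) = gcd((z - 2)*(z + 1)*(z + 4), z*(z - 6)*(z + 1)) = z + 1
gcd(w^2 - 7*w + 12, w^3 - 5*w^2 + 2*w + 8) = w - 4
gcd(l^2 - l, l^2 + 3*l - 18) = 1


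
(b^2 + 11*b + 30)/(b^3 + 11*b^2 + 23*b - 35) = (b + 6)/(b^2 + 6*b - 7)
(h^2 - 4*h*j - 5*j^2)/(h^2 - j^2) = (h - 5*j)/(h - j)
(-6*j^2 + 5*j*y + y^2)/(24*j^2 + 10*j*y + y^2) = (-j + y)/(4*j + y)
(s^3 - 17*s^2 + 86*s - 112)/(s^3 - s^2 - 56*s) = (s^2 - 9*s + 14)/(s*(s + 7))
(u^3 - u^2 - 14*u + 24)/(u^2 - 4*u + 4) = (u^2 + u - 12)/(u - 2)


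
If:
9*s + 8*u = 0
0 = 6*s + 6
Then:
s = -1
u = 9/8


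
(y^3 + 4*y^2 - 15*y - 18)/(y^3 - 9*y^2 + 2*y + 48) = (y^2 + 7*y + 6)/(y^2 - 6*y - 16)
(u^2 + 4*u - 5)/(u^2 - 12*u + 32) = (u^2 + 4*u - 5)/(u^2 - 12*u + 32)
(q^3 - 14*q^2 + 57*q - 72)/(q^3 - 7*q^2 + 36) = (q^2 - 11*q + 24)/(q^2 - 4*q - 12)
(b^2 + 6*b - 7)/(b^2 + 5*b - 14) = (b - 1)/(b - 2)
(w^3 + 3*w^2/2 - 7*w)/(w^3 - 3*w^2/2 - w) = (2*w + 7)/(2*w + 1)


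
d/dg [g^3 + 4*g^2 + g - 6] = 3*g^2 + 8*g + 1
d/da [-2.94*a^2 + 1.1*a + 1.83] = 1.1 - 5.88*a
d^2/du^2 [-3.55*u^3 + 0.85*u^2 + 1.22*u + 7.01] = 1.7 - 21.3*u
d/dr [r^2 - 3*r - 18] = 2*r - 3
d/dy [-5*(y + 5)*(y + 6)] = -10*y - 55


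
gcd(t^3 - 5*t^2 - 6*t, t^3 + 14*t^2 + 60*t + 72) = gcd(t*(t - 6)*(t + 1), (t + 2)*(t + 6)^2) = 1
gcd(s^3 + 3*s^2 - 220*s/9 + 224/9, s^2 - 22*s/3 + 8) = s - 4/3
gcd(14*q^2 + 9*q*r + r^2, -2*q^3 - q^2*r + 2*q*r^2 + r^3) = 2*q + r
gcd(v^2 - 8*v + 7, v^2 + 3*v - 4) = v - 1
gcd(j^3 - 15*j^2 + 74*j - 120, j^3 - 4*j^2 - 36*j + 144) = j^2 - 10*j + 24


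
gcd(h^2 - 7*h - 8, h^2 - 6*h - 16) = h - 8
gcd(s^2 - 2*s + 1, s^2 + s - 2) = s - 1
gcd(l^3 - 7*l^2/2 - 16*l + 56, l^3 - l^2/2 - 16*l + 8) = l^2 - 16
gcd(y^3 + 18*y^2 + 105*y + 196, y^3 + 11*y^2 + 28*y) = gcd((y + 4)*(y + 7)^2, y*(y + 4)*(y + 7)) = y^2 + 11*y + 28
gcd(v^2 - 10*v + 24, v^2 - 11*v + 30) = v - 6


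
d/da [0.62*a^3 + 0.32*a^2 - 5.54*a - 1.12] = 1.86*a^2 + 0.64*a - 5.54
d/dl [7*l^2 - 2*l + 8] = 14*l - 2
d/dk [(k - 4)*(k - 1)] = 2*k - 5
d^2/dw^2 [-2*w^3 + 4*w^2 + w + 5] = 8 - 12*w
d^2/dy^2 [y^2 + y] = 2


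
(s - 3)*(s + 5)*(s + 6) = s^3 + 8*s^2 - 3*s - 90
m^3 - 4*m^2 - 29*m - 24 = (m - 8)*(m + 1)*(m + 3)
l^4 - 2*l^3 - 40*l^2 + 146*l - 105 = (l - 5)*(l - 3)*(l - 1)*(l + 7)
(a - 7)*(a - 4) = a^2 - 11*a + 28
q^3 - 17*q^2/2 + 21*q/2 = q*(q - 7)*(q - 3/2)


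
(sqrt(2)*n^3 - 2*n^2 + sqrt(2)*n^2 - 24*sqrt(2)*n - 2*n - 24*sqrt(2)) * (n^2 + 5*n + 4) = sqrt(2)*n^5 - 2*n^4 + 6*sqrt(2)*n^4 - 15*sqrt(2)*n^3 - 12*n^3 - 140*sqrt(2)*n^2 - 18*n^2 - 216*sqrt(2)*n - 8*n - 96*sqrt(2)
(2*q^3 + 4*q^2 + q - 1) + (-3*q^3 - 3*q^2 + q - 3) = -q^3 + q^2 + 2*q - 4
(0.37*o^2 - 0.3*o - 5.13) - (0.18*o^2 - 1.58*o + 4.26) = 0.19*o^2 + 1.28*o - 9.39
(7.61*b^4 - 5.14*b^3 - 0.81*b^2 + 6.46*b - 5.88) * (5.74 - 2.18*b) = -16.5898*b^5 + 54.8866*b^4 - 27.7378*b^3 - 18.7322*b^2 + 49.8988*b - 33.7512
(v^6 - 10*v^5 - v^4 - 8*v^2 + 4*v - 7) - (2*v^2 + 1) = v^6 - 10*v^5 - v^4 - 10*v^2 + 4*v - 8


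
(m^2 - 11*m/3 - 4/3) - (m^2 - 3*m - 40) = 116/3 - 2*m/3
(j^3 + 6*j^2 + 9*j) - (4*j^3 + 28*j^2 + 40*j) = -3*j^3 - 22*j^2 - 31*j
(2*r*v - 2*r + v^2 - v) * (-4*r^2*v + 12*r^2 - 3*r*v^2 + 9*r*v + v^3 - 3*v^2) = -8*r^3*v^2 + 32*r^3*v - 24*r^3 - 10*r^2*v^3 + 40*r^2*v^2 - 30*r^2*v - r*v^4 + 4*r*v^3 - 3*r*v^2 + v^5 - 4*v^4 + 3*v^3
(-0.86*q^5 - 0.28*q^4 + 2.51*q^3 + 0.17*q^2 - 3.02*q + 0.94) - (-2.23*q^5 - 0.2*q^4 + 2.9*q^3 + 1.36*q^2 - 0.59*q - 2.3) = 1.37*q^5 - 0.08*q^4 - 0.39*q^3 - 1.19*q^2 - 2.43*q + 3.24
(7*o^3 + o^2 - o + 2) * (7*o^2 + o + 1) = 49*o^5 + 14*o^4 + o^3 + 14*o^2 + o + 2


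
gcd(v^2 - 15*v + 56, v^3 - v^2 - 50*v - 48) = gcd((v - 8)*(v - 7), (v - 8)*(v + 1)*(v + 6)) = v - 8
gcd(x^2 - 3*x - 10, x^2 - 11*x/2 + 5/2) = x - 5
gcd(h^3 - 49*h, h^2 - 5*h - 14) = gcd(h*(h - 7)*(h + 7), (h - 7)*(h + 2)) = h - 7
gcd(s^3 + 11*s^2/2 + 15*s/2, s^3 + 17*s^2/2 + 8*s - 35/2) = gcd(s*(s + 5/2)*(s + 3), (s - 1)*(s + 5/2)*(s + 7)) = s + 5/2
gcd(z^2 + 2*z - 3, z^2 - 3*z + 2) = z - 1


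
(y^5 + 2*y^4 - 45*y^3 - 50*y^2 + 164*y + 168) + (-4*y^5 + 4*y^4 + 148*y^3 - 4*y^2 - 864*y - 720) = -3*y^5 + 6*y^4 + 103*y^3 - 54*y^2 - 700*y - 552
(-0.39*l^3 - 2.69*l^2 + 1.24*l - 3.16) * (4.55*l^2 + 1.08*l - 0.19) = -1.7745*l^5 - 12.6607*l^4 + 2.8109*l^3 - 12.5277*l^2 - 3.6484*l + 0.6004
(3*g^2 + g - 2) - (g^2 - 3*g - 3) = 2*g^2 + 4*g + 1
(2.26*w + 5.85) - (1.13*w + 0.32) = 1.13*w + 5.53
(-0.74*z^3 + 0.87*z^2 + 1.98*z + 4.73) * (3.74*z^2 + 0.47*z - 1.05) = -2.7676*z^5 + 2.906*z^4 + 8.5911*z^3 + 17.7073*z^2 + 0.1441*z - 4.9665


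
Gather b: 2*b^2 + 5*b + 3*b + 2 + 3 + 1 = 2*b^2 + 8*b + 6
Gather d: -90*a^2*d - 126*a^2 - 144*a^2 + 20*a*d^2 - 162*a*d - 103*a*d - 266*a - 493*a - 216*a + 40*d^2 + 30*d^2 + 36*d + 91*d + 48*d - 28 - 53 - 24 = -270*a^2 - 975*a + d^2*(20*a + 70) + d*(-90*a^2 - 265*a + 175) - 105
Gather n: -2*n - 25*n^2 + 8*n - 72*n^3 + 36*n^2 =-72*n^3 + 11*n^2 + 6*n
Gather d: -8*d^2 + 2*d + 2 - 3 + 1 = -8*d^2 + 2*d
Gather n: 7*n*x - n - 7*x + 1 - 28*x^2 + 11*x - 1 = n*(7*x - 1) - 28*x^2 + 4*x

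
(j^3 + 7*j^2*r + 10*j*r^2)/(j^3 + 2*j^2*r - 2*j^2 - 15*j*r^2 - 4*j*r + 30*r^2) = j*(-j - 2*r)/(-j^2 + 3*j*r + 2*j - 6*r)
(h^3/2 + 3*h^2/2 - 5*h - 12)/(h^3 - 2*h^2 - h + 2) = (h^3 + 3*h^2 - 10*h - 24)/(2*(h^3 - 2*h^2 - h + 2))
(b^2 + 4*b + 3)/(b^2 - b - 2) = (b + 3)/(b - 2)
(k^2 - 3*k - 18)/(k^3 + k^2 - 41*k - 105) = (k - 6)/(k^2 - 2*k - 35)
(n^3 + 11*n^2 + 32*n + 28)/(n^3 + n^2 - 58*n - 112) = (n + 2)/(n - 8)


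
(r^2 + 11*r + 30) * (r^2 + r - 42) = r^4 + 12*r^3 - r^2 - 432*r - 1260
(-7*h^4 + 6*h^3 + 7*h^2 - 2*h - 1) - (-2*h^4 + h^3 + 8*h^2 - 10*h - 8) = -5*h^4 + 5*h^3 - h^2 + 8*h + 7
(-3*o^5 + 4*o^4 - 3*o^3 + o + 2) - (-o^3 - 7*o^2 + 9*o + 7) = -3*o^5 + 4*o^4 - 2*o^3 + 7*o^2 - 8*o - 5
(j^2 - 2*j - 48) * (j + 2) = j^3 - 52*j - 96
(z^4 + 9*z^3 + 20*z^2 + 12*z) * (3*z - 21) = 3*z^5 + 6*z^4 - 129*z^3 - 384*z^2 - 252*z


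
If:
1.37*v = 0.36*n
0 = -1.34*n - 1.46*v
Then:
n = 0.00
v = 0.00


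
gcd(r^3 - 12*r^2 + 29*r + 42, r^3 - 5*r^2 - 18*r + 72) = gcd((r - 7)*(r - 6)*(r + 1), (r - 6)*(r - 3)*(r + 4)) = r - 6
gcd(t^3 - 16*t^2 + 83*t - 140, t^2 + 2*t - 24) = t - 4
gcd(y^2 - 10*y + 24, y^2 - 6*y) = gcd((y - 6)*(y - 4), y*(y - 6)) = y - 6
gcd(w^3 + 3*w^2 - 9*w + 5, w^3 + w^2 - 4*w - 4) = 1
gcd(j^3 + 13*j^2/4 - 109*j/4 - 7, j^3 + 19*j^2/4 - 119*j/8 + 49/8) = j + 7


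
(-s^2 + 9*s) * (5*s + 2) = -5*s^3 + 43*s^2 + 18*s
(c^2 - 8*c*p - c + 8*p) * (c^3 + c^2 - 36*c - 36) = c^5 - 8*c^4*p - 37*c^3 + 296*c^2*p + 36*c - 288*p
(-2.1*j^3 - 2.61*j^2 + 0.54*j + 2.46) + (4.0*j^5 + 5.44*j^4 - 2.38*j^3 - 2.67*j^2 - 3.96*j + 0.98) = 4.0*j^5 + 5.44*j^4 - 4.48*j^3 - 5.28*j^2 - 3.42*j + 3.44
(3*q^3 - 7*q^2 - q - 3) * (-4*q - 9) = -12*q^4 + q^3 + 67*q^2 + 21*q + 27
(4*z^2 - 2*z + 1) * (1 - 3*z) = -12*z^3 + 10*z^2 - 5*z + 1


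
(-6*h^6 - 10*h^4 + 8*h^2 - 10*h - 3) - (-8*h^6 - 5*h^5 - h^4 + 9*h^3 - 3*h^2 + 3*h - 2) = 2*h^6 + 5*h^5 - 9*h^4 - 9*h^3 + 11*h^2 - 13*h - 1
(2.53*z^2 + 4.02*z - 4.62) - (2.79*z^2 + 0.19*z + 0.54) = -0.26*z^2 + 3.83*z - 5.16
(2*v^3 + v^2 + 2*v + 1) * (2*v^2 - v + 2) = 4*v^5 + 7*v^3 + 2*v^2 + 3*v + 2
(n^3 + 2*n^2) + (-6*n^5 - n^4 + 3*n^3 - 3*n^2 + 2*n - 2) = -6*n^5 - n^4 + 4*n^3 - n^2 + 2*n - 2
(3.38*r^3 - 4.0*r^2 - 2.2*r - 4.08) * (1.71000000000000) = 5.7798*r^3 - 6.84*r^2 - 3.762*r - 6.9768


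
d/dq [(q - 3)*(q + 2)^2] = (q + 2)*(3*q - 4)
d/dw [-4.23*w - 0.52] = -4.23000000000000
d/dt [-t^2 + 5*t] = 5 - 2*t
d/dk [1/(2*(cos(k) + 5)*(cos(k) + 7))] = (cos(k) + 6)*sin(k)/((cos(k) + 5)^2*(cos(k) + 7)^2)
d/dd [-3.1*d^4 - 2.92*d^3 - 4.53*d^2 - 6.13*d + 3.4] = -12.4*d^3 - 8.76*d^2 - 9.06*d - 6.13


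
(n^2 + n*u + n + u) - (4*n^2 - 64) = -3*n^2 + n*u + n + u + 64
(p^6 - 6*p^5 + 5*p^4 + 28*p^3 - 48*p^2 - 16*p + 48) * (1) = p^6 - 6*p^5 + 5*p^4 + 28*p^3 - 48*p^2 - 16*p + 48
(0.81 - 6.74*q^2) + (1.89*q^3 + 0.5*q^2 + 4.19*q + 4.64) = 1.89*q^3 - 6.24*q^2 + 4.19*q + 5.45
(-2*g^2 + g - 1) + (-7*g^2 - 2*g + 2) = -9*g^2 - g + 1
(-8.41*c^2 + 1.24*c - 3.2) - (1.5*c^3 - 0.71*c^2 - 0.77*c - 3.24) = -1.5*c^3 - 7.7*c^2 + 2.01*c + 0.04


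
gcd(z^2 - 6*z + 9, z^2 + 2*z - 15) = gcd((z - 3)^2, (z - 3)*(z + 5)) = z - 3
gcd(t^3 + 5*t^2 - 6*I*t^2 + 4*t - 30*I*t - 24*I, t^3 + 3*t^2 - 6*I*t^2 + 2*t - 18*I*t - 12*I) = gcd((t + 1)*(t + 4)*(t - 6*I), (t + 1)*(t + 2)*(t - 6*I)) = t^2 + t*(1 - 6*I) - 6*I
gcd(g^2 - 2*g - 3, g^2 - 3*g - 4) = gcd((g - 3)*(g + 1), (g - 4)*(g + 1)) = g + 1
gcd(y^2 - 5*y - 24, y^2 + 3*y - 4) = 1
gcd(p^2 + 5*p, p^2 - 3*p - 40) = p + 5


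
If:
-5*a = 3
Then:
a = -3/5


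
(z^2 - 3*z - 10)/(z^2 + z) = (z^2 - 3*z - 10)/(z*(z + 1))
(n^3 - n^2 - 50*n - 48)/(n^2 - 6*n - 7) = (n^2 - 2*n - 48)/(n - 7)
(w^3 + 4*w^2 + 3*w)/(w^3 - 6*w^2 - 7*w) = (w + 3)/(w - 7)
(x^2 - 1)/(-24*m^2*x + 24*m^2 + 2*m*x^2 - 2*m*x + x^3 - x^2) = (x + 1)/(-24*m^2 + 2*m*x + x^2)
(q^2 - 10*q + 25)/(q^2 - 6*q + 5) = (q - 5)/(q - 1)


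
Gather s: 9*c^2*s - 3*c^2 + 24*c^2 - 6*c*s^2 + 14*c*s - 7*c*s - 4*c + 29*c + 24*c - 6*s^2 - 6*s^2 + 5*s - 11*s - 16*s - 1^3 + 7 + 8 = 21*c^2 + 49*c + s^2*(-6*c - 12) + s*(9*c^2 + 7*c - 22) + 14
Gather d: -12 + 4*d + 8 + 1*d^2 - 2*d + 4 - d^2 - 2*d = 0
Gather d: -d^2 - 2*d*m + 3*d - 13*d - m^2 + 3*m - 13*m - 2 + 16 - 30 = -d^2 + d*(-2*m - 10) - m^2 - 10*m - 16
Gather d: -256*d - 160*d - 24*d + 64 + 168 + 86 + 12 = 330 - 440*d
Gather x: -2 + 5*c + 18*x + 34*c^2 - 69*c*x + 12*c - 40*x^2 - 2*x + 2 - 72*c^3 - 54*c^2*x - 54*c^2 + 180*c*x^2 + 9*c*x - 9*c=-72*c^3 - 20*c^2 + 8*c + x^2*(180*c - 40) + x*(-54*c^2 - 60*c + 16)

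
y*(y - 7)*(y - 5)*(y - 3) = y^4 - 15*y^3 + 71*y^2 - 105*y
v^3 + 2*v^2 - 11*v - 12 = (v - 3)*(v + 1)*(v + 4)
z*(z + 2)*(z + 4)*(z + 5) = z^4 + 11*z^3 + 38*z^2 + 40*z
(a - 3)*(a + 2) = a^2 - a - 6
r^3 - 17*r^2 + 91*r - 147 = (r - 7)^2*(r - 3)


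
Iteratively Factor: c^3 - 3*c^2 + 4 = (c + 1)*(c^2 - 4*c + 4) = (c - 2)*(c + 1)*(c - 2)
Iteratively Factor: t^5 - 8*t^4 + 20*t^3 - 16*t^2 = (t - 2)*(t^4 - 6*t^3 + 8*t^2) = t*(t - 2)*(t^3 - 6*t^2 + 8*t) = t*(t - 4)*(t - 2)*(t^2 - 2*t) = t*(t - 4)*(t - 2)^2*(t)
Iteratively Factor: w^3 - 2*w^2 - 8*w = (w + 2)*(w^2 - 4*w) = w*(w + 2)*(w - 4)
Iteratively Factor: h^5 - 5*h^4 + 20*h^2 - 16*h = (h)*(h^4 - 5*h^3 + 20*h - 16) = h*(h + 2)*(h^3 - 7*h^2 + 14*h - 8) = h*(h - 2)*(h + 2)*(h^2 - 5*h + 4) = h*(h - 2)*(h - 1)*(h + 2)*(h - 4)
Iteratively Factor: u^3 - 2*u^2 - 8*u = (u)*(u^2 - 2*u - 8) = u*(u + 2)*(u - 4)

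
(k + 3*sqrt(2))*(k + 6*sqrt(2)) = k^2 + 9*sqrt(2)*k + 36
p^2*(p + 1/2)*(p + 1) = p^4 + 3*p^3/2 + p^2/2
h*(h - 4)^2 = h^3 - 8*h^2 + 16*h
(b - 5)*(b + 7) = b^2 + 2*b - 35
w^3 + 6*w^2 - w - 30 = (w - 2)*(w + 3)*(w + 5)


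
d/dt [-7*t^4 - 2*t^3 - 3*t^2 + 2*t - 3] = -28*t^3 - 6*t^2 - 6*t + 2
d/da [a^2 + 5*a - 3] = 2*a + 5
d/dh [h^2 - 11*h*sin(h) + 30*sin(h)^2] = -11*h*cos(h) + 2*h - 11*sin(h) + 30*sin(2*h)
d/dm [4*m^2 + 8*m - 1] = 8*m + 8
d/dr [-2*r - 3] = -2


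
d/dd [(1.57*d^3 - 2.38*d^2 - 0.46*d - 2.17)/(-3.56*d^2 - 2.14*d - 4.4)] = (-5.5892*d^4 - 6.7196*d^3 - 17.2684*d^2 + 5.4936*d - 2.6198)/(12.6736*d^4 + 15.2368*d^3 + 35.9076*d^2 + 18.832*d + 19.36)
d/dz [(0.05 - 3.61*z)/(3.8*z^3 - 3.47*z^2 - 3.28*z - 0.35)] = (27.436*z^3 - 13.0967*z^2 + 0.347*z + 1.4275)/(14.44*z^6 - 26.372*z^5 - 12.8871*z^4 + 20.1032*z^3 + 13.1874*z^2 + 2.296*z + 0.1225)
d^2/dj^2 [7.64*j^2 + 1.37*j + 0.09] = 15.2800000000000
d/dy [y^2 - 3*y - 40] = 2*y - 3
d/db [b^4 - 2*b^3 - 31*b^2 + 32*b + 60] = 4*b^3 - 6*b^2 - 62*b + 32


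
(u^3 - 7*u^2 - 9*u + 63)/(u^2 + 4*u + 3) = (u^2 - 10*u + 21)/(u + 1)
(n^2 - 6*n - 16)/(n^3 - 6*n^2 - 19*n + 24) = (n + 2)/(n^2 + 2*n - 3)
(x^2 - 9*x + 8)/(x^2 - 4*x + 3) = (x - 8)/(x - 3)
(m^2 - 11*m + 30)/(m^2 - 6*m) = (m - 5)/m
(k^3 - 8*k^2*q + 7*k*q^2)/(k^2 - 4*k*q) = (k^2 - 8*k*q + 7*q^2)/(k - 4*q)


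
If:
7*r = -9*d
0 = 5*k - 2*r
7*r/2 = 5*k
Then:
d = 0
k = 0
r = 0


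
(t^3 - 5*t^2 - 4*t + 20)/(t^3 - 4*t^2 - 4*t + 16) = (t - 5)/(t - 4)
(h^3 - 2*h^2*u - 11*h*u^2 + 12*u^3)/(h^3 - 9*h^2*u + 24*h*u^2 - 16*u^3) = (-h - 3*u)/(-h + 4*u)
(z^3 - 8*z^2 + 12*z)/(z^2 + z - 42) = z*(z - 2)/(z + 7)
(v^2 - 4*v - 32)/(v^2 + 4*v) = (v - 8)/v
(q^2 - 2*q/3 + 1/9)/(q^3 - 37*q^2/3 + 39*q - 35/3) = (q - 1/3)/(q^2 - 12*q + 35)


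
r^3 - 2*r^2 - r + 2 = (r - 2)*(r - 1)*(r + 1)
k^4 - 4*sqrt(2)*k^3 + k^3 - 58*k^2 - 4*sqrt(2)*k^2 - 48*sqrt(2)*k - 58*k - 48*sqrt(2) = (k + 1)*(k - 8*sqrt(2))*(k + sqrt(2))*(k + 3*sqrt(2))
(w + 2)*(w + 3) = w^2 + 5*w + 6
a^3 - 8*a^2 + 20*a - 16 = (a - 4)*(a - 2)^2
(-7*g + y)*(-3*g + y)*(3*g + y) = 63*g^3 - 9*g^2*y - 7*g*y^2 + y^3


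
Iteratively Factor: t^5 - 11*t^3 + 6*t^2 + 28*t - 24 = (t - 2)*(t^4 + 2*t^3 - 7*t^2 - 8*t + 12) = (t - 2)*(t + 2)*(t^3 - 7*t + 6) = (t - 2)^2*(t + 2)*(t^2 + 2*t - 3) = (t - 2)^2*(t + 2)*(t + 3)*(t - 1)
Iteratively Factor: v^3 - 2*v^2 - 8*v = (v - 4)*(v^2 + 2*v) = v*(v - 4)*(v + 2)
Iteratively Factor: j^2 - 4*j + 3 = (j - 1)*(j - 3)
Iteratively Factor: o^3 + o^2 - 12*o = (o - 3)*(o^2 + 4*o) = (o - 3)*(o + 4)*(o)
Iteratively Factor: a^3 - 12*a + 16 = (a - 2)*(a^2 + 2*a - 8) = (a - 2)^2*(a + 4)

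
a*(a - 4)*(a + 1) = a^3 - 3*a^2 - 4*a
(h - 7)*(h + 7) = h^2 - 49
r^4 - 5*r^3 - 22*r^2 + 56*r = r*(r - 7)*(r - 2)*(r + 4)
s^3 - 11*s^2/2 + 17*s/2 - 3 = (s - 3)*(s - 2)*(s - 1/2)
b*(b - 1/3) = b^2 - b/3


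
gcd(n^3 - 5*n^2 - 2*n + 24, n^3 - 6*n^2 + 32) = n^2 - 2*n - 8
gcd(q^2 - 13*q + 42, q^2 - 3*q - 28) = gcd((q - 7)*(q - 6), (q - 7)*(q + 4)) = q - 7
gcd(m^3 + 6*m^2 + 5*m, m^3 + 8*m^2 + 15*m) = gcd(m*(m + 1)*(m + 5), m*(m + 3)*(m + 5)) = m^2 + 5*m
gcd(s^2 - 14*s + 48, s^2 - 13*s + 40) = s - 8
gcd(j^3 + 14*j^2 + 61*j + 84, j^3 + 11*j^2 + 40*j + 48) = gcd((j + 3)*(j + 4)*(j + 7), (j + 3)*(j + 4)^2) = j^2 + 7*j + 12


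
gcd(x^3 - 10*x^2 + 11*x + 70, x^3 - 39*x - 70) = x^2 - 5*x - 14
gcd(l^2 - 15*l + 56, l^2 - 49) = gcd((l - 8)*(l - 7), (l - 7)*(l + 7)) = l - 7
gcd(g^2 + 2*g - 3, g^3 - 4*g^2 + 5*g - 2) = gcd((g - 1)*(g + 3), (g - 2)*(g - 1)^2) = g - 1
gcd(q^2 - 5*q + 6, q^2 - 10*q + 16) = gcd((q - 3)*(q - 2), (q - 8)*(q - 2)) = q - 2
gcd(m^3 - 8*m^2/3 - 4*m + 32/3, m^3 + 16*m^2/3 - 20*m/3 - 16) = m - 2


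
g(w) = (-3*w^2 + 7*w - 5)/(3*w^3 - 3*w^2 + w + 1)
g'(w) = (7 - 6*w)/(3*w^3 - 3*w^2 + w + 1) + (-9*w^2 + 6*w - 1)*(-3*w^2 + 7*w - 5)/(3*w^3 - 3*w^2 + w + 1)^2 = 3*(3*w^4 - 14*w^3 + 21*w^2 - 12*w + 4)/(9*w^6 - 18*w^5 + 15*w^4 - 5*w^2 + 2*w + 1)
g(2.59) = -0.20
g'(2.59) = 0.01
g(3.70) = -0.17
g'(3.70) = 0.02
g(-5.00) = 0.25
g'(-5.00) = 0.06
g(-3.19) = 0.44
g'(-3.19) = 0.18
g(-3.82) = 0.35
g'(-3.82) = 0.12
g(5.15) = -0.14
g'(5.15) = 0.02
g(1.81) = -0.20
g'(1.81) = 0.01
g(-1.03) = 2.37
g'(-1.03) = 4.08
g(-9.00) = 0.13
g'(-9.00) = 0.02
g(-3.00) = 0.48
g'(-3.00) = 0.21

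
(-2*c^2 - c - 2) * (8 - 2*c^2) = 4*c^4 + 2*c^3 - 12*c^2 - 8*c - 16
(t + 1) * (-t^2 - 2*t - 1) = -t^3 - 3*t^2 - 3*t - 1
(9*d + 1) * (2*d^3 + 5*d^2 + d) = 18*d^4 + 47*d^3 + 14*d^2 + d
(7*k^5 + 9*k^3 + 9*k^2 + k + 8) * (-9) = -63*k^5 - 81*k^3 - 81*k^2 - 9*k - 72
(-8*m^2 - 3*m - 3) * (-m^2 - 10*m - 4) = 8*m^4 + 83*m^3 + 65*m^2 + 42*m + 12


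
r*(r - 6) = r^2 - 6*r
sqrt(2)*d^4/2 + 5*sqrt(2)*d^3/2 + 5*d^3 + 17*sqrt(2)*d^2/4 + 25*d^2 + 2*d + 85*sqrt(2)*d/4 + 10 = (d + 5)*(d + sqrt(2)/2)*(d + 4*sqrt(2))*(sqrt(2)*d/2 + 1/2)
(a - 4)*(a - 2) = a^2 - 6*a + 8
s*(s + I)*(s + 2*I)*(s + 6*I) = s^4 + 9*I*s^3 - 20*s^2 - 12*I*s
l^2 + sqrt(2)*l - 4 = (l - sqrt(2))*(l + 2*sqrt(2))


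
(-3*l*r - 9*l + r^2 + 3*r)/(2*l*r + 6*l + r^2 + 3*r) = (-3*l + r)/(2*l + r)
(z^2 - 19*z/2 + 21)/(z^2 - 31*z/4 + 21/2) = 2*(2*z - 7)/(4*z - 7)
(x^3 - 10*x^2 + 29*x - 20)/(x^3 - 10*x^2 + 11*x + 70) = (x^2 - 5*x + 4)/(x^2 - 5*x - 14)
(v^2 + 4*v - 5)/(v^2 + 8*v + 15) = (v - 1)/(v + 3)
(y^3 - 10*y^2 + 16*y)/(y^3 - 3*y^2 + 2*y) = (y - 8)/(y - 1)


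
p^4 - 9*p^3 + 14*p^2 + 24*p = p*(p - 6)*(p - 4)*(p + 1)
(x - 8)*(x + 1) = x^2 - 7*x - 8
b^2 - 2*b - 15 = (b - 5)*(b + 3)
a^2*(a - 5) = a^3 - 5*a^2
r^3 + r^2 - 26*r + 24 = (r - 4)*(r - 1)*(r + 6)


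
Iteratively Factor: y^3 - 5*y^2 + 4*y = (y)*(y^2 - 5*y + 4) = y*(y - 1)*(y - 4)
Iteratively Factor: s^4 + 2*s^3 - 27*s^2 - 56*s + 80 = (s - 5)*(s^3 + 7*s^2 + 8*s - 16) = (s - 5)*(s - 1)*(s^2 + 8*s + 16) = (s - 5)*(s - 1)*(s + 4)*(s + 4)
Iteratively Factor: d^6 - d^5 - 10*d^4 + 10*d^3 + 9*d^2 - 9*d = (d - 1)*(d^5 - 10*d^3 + 9*d) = (d - 1)*(d + 3)*(d^4 - 3*d^3 - d^2 + 3*d) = (d - 1)*(d + 1)*(d + 3)*(d^3 - 4*d^2 + 3*d) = (d - 1)^2*(d + 1)*(d + 3)*(d^2 - 3*d) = d*(d - 1)^2*(d + 1)*(d + 3)*(d - 3)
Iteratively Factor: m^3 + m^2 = (m)*(m^2 + m) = m*(m + 1)*(m)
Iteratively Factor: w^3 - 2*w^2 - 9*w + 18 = (w - 3)*(w^2 + w - 6) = (w - 3)*(w + 3)*(w - 2)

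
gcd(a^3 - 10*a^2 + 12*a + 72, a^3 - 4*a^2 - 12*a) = a^2 - 4*a - 12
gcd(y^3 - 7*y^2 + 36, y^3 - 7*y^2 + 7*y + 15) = y - 3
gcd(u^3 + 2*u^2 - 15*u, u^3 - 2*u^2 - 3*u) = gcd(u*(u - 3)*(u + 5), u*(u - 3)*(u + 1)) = u^2 - 3*u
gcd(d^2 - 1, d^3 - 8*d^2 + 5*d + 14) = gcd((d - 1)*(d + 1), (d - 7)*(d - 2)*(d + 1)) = d + 1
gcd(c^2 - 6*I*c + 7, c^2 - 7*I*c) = c - 7*I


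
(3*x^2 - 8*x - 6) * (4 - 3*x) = -9*x^3 + 36*x^2 - 14*x - 24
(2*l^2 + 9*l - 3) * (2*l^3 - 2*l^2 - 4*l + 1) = 4*l^5 + 14*l^4 - 32*l^3 - 28*l^2 + 21*l - 3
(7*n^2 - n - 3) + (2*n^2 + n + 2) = 9*n^2 - 1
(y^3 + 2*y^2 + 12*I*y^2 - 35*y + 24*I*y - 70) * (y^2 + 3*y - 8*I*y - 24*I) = y^5 + 5*y^4 + 4*I*y^4 + 67*y^3 + 20*I*y^3 + 305*y^2 + 304*I*y^2 + 366*y + 1400*I*y + 1680*I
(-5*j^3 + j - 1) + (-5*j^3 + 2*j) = -10*j^3 + 3*j - 1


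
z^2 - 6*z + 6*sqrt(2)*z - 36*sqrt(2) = (z - 6)*(z + 6*sqrt(2))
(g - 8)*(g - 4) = g^2 - 12*g + 32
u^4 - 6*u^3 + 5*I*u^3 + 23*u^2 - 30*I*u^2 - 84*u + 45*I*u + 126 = (u - 3)^2*(u - 2*I)*(u + 7*I)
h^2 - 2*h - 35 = (h - 7)*(h + 5)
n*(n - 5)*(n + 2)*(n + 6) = n^4 + 3*n^3 - 28*n^2 - 60*n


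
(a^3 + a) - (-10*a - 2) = a^3 + 11*a + 2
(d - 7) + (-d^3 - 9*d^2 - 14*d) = -d^3 - 9*d^2 - 13*d - 7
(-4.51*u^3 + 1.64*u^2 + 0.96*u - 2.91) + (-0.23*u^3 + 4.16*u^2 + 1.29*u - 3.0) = -4.74*u^3 + 5.8*u^2 + 2.25*u - 5.91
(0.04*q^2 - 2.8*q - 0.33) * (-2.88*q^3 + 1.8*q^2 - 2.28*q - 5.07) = -0.1152*q^5 + 8.136*q^4 - 4.1808*q^3 + 5.5872*q^2 + 14.9484*q + 1.6731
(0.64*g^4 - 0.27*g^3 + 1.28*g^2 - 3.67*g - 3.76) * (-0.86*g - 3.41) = -0.5504*g^5 - 1.9502*g^4 - 0.1801*g^3 - 1.2086*g^2 + 15.7483*g + 12.8216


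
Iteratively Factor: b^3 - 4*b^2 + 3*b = (b - 3)*(b^2 - b) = b*(b - 3)*(b - 1)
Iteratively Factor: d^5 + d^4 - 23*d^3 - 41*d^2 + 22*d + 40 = (d + 2)*(d^4 - d^3 - 21*d^2 + d + 20) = (d - 5)*(d + 2)*(d^3 + 4*d^2 - d - 4) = (d - 5)*(d + 1)*(d + 2)*(d^2 + 3*d - 4) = (d - 5)*(d + 1)*(d + 2)*(d + 4)*(d - 1)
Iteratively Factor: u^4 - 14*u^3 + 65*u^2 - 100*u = (u - 5)*(u^3 - 9*u^2 + 20*u) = (u - 5)^2*(u^2 - 4*u) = (u - 5)^2*(u - 4)*(u)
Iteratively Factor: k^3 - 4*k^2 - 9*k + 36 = (k - 3)*(k^2 - k - 12) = (k - 4)*(k - 3)*(k + 3)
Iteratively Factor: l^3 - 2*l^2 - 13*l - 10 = (l - 5)*(l^2 + 3*l + 2) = (l - 5)*(l + 2)*(l + 1)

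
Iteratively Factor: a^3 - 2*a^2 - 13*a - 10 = (a - 5)*(a^2 + 3*a + 2) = (a - 5)*(a + 1)*(a + 2)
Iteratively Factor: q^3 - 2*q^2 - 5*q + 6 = (q + 2)*(q^2 - 4*q + 3) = (q - 1)*(q + 2)*(q - 3)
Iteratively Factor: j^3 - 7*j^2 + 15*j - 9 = (j - 3)*(j^2 - 4*j + 3) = (j - 3)*(j - 1)*(j - 3)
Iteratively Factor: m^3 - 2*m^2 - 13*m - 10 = (m + 2)*(m^2 - 4*m - 5) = (m + 1)*(m + 2)*(m - 5)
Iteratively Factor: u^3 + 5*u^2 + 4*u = (u)*(u^2 + 5*u + 4) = u*(u + 4)*(u + 1)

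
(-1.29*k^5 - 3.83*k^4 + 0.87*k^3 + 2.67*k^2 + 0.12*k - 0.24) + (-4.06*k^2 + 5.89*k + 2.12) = -1.29*k^5 - 3.83*k^4 + 0.87*k^3 - 1.39*k^2 + 6.01*k + 1.88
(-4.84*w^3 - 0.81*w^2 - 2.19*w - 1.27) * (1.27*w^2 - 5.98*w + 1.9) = -6.1468*w^5 + 27.9145*w^4 - 7.1335*w^3 + 9.9443*w^2 + 3.4336*w - 2.413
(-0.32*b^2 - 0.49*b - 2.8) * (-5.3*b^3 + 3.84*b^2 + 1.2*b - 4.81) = 1.696*b^5 + 1.3682*b^4 + 12.5744*b^3 - 9.8008*b^2 - 1.0031*b + 13.468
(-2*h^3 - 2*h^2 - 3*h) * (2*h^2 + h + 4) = -4*h^5 - 6*h^4 - 16*h^3 - 11*h^2 - 12*h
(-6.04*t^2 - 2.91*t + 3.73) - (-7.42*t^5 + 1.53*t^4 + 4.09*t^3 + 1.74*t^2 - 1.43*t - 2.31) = 7.42*t^5 - 1.53*t^4 - 4.09*t^3 - 7.78*t^2 - 1.48*t + 6.04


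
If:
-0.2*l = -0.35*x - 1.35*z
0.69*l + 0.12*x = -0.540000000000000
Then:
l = 0.610169491525424*z - 0.711864406779661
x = -3.50847457627119*z - 0.406779661016949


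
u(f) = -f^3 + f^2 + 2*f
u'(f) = -3*f^2 + 2*f + 2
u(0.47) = 1.06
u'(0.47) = 2.28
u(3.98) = -39.24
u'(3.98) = -37.56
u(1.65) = 1.53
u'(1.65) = -2.87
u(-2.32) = 13.23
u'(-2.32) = -18.79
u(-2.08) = 9.17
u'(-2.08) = -15.14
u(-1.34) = 1.52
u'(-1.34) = -6.07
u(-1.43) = 2.11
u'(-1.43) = -6.99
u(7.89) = -413.14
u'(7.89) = -168.98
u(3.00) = -12.00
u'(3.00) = -19.00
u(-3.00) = 30.00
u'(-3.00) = -31.00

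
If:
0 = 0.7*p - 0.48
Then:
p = 0.69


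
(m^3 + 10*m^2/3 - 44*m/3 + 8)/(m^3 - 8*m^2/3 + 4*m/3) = (m + 6)/m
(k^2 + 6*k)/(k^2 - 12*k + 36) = k*(k + 6)/(k^2 - 12*k + 36)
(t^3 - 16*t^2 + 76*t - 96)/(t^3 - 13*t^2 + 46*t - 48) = (t - 6)/(t - 3)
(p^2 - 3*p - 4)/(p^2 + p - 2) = (p^2 - 3*p - 4)/(p^2 + p - 2)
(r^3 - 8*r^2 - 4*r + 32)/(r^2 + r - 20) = (r^3 - 8*r^2 - 4*r + 32)/(r^2 + r - 20)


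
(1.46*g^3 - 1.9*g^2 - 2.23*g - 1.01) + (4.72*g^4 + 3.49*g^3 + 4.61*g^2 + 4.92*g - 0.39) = 4.72*g^4 + 4.95*g^3 + 2.71*g^2 + 2.69*g - 1.4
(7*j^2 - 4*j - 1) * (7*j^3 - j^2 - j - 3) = 49*j^5 - 35*j^4 - 10*j^3 - 16*j^2 + 13*j + 3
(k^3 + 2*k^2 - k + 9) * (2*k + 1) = 2*k^4 + 5*k^3 + 17*k + 9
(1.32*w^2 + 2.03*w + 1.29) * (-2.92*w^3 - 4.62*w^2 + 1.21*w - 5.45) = -3.8544*w^5 - 12.026*w^4 - 11.5482*w^3 - 10.6975*w^2 - 9.5026*w - 7.0305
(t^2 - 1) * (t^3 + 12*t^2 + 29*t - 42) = t^5 + 12*t^4 + 28*t^3 - 54*t^2 - 29*t + 42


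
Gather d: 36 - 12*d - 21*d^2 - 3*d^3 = -3*d^3 - 21*d^2 - 12*d + 36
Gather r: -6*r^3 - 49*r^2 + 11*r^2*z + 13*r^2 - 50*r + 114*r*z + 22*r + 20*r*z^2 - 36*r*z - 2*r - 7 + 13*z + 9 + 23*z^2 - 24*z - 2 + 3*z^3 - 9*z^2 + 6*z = -6*r^3 + r^2*(11*z - 36) + r*(20*z^2 + 78*z - 30) + 3*z^3 + 14*z^2 - 5*z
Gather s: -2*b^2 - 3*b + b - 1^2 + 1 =-2*b^2 - 2*b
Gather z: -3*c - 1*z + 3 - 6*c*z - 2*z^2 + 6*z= -3*c - 2*z^2 + z*(5 - 6*c) + 3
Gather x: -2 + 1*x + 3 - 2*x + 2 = 3 - x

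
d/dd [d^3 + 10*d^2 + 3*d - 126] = 3*d^2 + 20*d + 3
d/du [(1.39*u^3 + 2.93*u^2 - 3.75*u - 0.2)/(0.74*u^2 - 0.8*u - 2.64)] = (1.0286*u^4 - 2.224*u^3 - 10.5778*u^2 - 15.1744*u + 9.74)/(0.5476*u^4 - 1.184*u^3 - 3.2672*u^2 + 4.224*u + 6.9696)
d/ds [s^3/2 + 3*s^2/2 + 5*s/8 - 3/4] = 3*s^2/2 + 3*s + 5/8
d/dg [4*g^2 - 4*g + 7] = 8*g - 4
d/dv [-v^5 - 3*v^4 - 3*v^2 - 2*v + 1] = -5*v^4 - 12*v^3 - 6*v - 2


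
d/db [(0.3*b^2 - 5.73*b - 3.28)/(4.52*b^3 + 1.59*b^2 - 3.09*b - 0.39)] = (-1.356*b^4 + 51.7992*b^3 + 52.6605*b^2 + 10.1964*b - 7.9005)/(20.4304*b^6 + 14.3736*b^5 - 25.4055*b^4 - 13.3518*b^3 + 8.3079*b^2 + 2.4102*b + 0.1521)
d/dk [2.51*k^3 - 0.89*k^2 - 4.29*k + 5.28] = 7.53*k^2 - 1.78*k - 4.29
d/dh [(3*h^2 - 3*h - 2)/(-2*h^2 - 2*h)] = (-3*h^2 - 2*h - 1)/(h^2*(h^2 + 2*h + 1))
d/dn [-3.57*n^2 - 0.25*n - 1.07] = -7.14*n - 0.25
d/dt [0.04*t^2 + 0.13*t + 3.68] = 0.08*t + 0.13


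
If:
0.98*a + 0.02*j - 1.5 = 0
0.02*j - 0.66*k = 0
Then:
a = 1.53061224489796 - 0.673469387755102*k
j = 33.0*k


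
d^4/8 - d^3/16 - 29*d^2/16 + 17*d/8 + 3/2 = (d/4 + 1)*(d/2 + 1/4)*(d - 3)*(d - 2)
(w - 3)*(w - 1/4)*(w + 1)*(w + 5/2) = w^4 + w^3/4 - 65*w^2/8 - 11*w/2 + 15/8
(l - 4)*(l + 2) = l^2 - 2*l - 8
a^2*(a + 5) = a^3 + 5*a^2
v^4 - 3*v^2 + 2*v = v*(v - 1)^2*(v + 2)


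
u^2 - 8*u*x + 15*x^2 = (u - 5*x)*(u - 3*x)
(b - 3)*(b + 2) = b^2 - b - 6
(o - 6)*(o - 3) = o^2 - 9*o + 18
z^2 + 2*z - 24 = (z - 4)*(z + 6)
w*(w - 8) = w^2 - 8*w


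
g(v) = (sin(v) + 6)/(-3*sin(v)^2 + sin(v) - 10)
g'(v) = (6*sin(v)*cos(v) - cos(v))*(sin(v) + 6)/(-3*sin(v)^2 + sin(v) - 10)^2 + cos(v)/(-3*sin(v)^2 + sin(v) - 10) = (3*sin(v)^2 + 36*sin(v) - 16)*cos(v)/(3*sin(v)^2 - sin(v) + 10)^2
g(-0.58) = -0.48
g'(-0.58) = -0.22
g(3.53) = -0.52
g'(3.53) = 0.23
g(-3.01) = -0.58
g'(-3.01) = 0.20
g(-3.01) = -0.58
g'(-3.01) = 0.20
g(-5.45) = -0.62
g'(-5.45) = 0.07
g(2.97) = -0.62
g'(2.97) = 0.10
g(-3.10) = -0.59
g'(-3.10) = 0.17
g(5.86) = -0.51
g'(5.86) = -0.23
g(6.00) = -0.54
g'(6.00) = -0.22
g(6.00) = -0.54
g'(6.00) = -0.22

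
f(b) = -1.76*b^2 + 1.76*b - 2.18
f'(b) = 1.76 - 3.52*b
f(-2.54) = -18.01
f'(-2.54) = 10.70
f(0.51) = -1.74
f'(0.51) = -0.04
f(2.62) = -9.65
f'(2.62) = -7.46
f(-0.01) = -2.20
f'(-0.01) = 1.80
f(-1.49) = -8.71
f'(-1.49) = 7.00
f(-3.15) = -25.19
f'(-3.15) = 12.85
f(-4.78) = -50.81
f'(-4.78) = 18.59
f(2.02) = -5.81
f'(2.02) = -5.35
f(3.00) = -12.74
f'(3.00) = -8.80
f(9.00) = -128.90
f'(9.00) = -29.92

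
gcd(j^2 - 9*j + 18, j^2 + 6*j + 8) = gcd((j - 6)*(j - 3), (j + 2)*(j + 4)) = 1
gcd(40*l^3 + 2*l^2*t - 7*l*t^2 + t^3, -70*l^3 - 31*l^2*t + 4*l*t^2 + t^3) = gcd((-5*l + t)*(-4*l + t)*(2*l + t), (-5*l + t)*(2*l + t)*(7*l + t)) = -10*l^2 - 3*l*t + t^2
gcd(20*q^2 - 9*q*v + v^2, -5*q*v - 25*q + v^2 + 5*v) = 5*q - v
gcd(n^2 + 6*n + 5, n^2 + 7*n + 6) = n + 1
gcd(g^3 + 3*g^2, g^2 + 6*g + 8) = 1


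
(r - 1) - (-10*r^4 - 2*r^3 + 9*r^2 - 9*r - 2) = 10*r^4 + 2*r^3 - 9*r^2 + 10*r + 1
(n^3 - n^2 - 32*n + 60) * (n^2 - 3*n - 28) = n^5 - 4*n^4 - 57*n^3 + 184*n^2 + 716*n - 1680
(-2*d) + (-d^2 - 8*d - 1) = -d^2 - 10*d - 1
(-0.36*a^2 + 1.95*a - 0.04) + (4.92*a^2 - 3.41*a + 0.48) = 4.56*a^2 - 1.46*a + 0.44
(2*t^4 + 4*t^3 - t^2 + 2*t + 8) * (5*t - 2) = 10*t^5 + 16*t^4 - 13*t^3 + 12*t^2 + 36*t - 16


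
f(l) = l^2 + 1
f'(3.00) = 6.00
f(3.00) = 10.00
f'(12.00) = 24.00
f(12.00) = 145.00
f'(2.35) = 4.70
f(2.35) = 6.52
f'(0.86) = 1.72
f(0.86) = 1.74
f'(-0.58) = -1.16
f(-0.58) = 1.34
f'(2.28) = 4.56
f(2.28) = 6.20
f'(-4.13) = -8.26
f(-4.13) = 18.06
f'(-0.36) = -0.72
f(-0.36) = 1.13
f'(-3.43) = -6.86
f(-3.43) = 12.76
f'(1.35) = 2.70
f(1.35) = 2.82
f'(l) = 2*l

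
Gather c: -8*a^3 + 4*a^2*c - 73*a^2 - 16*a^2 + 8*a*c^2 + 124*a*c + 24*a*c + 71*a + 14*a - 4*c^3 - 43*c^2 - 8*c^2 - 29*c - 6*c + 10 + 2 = -8*a^3 - 89*a^2 + 85*a - 4*c^3 + c^2*(8*a - 51) + c*(4*a^2 + 148*a - 35) + 12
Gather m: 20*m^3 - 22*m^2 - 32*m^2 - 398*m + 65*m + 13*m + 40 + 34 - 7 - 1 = 20*m^3 - 54*m^2 - 320*m + 66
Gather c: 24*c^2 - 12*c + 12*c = 24*c^2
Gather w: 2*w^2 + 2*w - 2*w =2*w^2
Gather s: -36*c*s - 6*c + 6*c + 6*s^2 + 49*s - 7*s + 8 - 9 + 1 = 6*s^2 + s*(42 - 36*c)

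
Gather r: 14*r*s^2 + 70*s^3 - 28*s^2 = 14*r*s^2 + 70*s^3 - 28*s^2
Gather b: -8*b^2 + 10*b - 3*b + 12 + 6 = -8*b^2 + 7*b + 18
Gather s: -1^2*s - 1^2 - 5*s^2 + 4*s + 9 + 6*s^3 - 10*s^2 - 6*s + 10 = 6*s^3 - 15*s^2 - 3*s + 18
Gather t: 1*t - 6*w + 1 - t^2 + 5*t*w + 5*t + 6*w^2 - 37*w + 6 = -t^2 + t*(5*w + 6) + 6*w^2 - 43*w + 7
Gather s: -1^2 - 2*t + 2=1 - 2*t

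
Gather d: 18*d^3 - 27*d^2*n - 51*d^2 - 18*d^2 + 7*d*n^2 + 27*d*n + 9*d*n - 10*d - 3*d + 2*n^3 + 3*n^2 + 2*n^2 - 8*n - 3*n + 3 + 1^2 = 18*d^3 + d^2*(-27*n - 69) + d*(7*n^2 + 36*n - 13) + 2*n^3 + 5*n^2 - 11*n + 4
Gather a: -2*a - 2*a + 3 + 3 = 6 - 4*a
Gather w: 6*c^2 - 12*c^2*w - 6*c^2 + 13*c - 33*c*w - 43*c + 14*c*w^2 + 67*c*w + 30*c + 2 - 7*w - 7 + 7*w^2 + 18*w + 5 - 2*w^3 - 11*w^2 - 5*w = -2*w^3 + w^2*(14*c - 4) + w*(-12*c^2 + 34*c + 6)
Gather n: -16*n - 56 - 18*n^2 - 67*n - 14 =-18*n^2 - 83*n - 70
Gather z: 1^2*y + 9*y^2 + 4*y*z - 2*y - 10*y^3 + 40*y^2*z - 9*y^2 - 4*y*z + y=-10*y^3 + 40*y^2*z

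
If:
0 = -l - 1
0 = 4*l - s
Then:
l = -1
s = -4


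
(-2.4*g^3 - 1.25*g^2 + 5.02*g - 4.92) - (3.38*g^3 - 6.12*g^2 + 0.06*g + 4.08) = -5.78*g^3 + 4.87*g^2 + 4.96*g - 9.0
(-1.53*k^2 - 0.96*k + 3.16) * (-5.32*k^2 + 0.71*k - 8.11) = 8.1396*k^4 + 4.0209*k^3 - 5.0845*k^2 + 10.0292*k - 25.6276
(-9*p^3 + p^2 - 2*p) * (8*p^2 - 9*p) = -72*p^5 + 89*p^4 - 25*p^3 + 18*p^2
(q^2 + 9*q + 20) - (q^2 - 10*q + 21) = 19*q - 1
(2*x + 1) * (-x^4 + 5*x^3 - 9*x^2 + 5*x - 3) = -2*x^5 + 9*x^4 - 13*x^3 + x^2 - x - 3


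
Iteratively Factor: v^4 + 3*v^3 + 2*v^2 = (v + 1)*(v^3 + 2*v^2) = v*(v + 1)*(v^2 + 2*v) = v*(v + 1)*(v + 2)*(v)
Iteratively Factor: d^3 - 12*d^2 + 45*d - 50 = (d - 5)*(d^2 - 7*d + 10) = (d - 5)^2*(d - 2)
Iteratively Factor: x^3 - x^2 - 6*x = (x - 3)*(x^2 + 2*x) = x*(x - 3)*(x + 2)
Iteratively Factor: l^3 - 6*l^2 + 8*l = (l)*(l^2 - 6*l + 8) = l*(l - 4)*(l - 2)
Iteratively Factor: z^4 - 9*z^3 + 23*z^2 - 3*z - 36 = (z - 3)*(z^3 - 6*z^2 + 5*z + 12) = (z - 3)*(z + 1)*(z^2 - 7*z + 12) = (z - 4)*(z - 3)*(z + 1)*(z - 3)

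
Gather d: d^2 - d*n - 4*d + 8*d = d^2 + d*(4 - n)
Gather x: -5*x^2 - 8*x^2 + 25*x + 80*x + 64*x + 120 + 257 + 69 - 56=-13*x^2 + 169*x + 390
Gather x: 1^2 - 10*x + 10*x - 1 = 0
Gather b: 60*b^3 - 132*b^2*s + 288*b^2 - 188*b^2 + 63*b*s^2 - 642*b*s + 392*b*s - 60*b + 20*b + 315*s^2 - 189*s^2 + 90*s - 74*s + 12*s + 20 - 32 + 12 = 60*b^3 + b^2*(100 - 132*s) + b*(63*s^2 - 250*s - 40) + 126*s^2 + 28*s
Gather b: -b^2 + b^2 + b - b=0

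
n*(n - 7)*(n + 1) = n^3 - 6*n^2 - 7*n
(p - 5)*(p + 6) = p^2 + p - 30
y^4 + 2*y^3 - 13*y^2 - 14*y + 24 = (y - 3)*(y - 1)*(y + 2)*(y + 4)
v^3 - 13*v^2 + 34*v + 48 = (v - 8)*(v - 6)*(v + 1)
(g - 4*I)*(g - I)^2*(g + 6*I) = g^4 + 27*g^2 - 50*I*g - 24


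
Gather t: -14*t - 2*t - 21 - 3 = -16*t - 24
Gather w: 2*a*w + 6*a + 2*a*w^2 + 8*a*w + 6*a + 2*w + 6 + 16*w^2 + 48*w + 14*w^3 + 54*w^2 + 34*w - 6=12*a + 14*w^3 + w^2*(2*a + 70) + w*(10*a + 84)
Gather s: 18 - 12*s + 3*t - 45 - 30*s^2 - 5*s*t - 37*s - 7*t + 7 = -30*s^2 + s*(-5*t - 49) - 4*t - 20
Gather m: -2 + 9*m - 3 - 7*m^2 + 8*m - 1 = -7*m^2 + 17*m - 6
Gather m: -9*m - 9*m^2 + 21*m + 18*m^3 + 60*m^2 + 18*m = 18*m^3 + 51*m^2 + 30*m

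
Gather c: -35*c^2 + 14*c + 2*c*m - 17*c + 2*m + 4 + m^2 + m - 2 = -35*c^2 + c*(2*m - 3) + m^2 + 3*m + 2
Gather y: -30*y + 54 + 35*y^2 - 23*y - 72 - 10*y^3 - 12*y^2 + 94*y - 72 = -10*y^3 + 23*y^2 + 41*y - 90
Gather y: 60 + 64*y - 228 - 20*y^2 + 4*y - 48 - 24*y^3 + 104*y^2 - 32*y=-24*y^3 + 84*y^2 + 36*y - 216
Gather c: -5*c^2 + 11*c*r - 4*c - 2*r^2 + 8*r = -5*c^2 + c*(11*r - 4) - 2*r^2 + 8*r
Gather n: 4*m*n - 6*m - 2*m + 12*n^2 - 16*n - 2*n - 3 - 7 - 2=-8*m + 12*n^2 + n*(4*m - 18) - 12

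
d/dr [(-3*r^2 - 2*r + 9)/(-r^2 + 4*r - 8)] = 2*(-7*r^2 + 33*r - 10)/(r^4 - 8*r^3 + 32*r^2 - 64*r + 64)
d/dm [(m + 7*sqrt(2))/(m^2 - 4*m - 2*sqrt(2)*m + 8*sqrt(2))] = (m^2 - 4*m - 2*sqrt(2)*m + 2*(m + 7*sqrt(2))*(-m + sqrt(2) + 2) + 8*sqrt(2))/(m^2 - 4*m - 2*sqrt(2)*m + 8*sqrt(2))^2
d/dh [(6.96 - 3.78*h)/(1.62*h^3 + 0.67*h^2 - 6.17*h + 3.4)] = (12.2472*h^3 - 31.293*h^2 - 9.3264*h + 30.0912)/(2.6244*h^6 + 2.1708*h^5 - 19.5419*h^4 + 2.7482*h^3 + 42.6249*h^2 - 41.956*h + 11.56)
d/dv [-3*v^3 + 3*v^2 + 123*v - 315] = -9*v^2 + 6*v + 123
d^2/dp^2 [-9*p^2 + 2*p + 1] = -18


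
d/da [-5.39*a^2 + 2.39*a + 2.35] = 2.39 - 10.78*a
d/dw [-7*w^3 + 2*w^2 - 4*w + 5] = -21*w^2 + 4*w - 4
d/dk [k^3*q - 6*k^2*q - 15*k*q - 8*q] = 3*q*(k^2 - 4*k - 5)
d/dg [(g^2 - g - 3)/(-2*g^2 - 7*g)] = 3*(-3*g^2 - 4*g - 7)/(g^2*(4*g^2 + 28*g + 49))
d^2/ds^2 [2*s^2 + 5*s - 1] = 4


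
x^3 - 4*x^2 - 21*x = x*(x - 7)*(x + 3)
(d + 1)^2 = d^2 + 2*d + 1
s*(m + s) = m*s + s^2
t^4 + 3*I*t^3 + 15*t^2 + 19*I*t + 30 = (t - 3*I)*(t - I)*(t + 2*I)*(t + 5*I)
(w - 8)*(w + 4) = w^2 - 4*w - 32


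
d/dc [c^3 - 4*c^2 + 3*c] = 3*c^2 - 8*c + 3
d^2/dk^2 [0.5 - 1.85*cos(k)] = 1.85*cos(k)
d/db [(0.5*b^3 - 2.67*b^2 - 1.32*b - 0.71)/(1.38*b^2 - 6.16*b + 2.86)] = (0.69*b^4 - 6.16*b^3 + 22.5588*b^2 - 13.3128*b - 8.1488)/(1.9044*b^4 - 17.0016*b^3 + 45.8392*b^2 - 35.2352*b + 8.1796)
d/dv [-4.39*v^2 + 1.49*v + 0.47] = 1.49 - 8.78*v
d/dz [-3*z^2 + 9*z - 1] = 9 - 6*z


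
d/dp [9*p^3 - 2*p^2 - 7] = p*(27*p - 4)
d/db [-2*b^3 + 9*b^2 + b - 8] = -6*b^2 + 18*b + 1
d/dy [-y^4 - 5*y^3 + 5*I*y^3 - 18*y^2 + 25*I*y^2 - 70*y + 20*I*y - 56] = -4*y^3 + y^2*(-15 + 15*I) + y*(-36 + 50*I) - 70 + 20*I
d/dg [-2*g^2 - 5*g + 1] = -4*g - 5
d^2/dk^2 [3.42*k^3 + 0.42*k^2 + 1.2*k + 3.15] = 20.52*k + 0.84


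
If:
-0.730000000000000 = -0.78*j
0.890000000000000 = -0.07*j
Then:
No Solution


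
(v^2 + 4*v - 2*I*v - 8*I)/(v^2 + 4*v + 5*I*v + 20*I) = (v - 2*I)/(v + 5*I)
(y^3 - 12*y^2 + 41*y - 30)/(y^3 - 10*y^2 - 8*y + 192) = (y^2 - 6*y + 5)/(y^2 - 4*y - 32)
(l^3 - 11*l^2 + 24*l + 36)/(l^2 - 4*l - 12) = (l^2 - 5*l - 6)/(l + 2)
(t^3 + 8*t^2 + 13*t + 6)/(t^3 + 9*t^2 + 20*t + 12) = (t + 1)/(t + 2)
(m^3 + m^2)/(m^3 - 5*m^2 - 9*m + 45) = m^2*(m + 1)/(m^3 - 5*m^2 - 9*m + 45)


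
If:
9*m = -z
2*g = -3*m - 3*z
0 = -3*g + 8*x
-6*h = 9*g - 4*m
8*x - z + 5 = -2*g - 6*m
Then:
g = -4/5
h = 52/45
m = -1/15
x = -3/10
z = 3/5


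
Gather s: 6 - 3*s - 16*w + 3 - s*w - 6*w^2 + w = s*(-w - 3) - 6*w^2 - 15*w + 9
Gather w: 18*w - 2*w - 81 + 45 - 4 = 16*w - 40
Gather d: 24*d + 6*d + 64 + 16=30*d + 80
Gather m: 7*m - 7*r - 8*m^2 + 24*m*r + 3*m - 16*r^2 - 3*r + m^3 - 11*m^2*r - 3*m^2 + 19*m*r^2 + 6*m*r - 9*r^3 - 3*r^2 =m^3 + m^2*(-11*r - 11) + m*(19*r^2 + 30*r + 10) - 9*r^3 - 19*r^2 - 10*r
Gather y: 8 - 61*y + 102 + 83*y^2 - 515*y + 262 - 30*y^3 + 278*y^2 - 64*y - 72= -30*y^3 + 361*y^2 - 640*y + 300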